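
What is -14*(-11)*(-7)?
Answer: -1078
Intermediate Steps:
-14*(-11)*(-7) = 154*(-7) = -1078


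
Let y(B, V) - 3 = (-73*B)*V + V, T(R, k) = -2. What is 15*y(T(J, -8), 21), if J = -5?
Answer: 46350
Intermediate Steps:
y(B, V) = 3 + V - 73*B*V (y(B, V) = 3 + ((-73*B)*V + V) = 3 + (-73*B*V + V) = 3 + (V - 73*B*V) = 3 + V - 73*B*V)
15*y(T(J, -8), 21) = 15*(3 + 21 - 73*(-2)*21) = 15*(3 + 21 + 3066) = 15*3090 = 46350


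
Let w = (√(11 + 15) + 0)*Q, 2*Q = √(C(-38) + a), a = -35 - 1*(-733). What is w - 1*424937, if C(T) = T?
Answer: -424937 + √4290 ≈ -4.2487e+5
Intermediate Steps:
a = 698 (a = -35 + 733 = 698)
Q = √165 (Q = √(-38 + 698)/2 = √660/2 = (2*√165)/2 = √165 ≈ 12.845)
w = √4290 (w = (√(11 + 15) + 0)*√165 = (√26 + 0)*√165 = √26*√165 = √4290 ≈ 65.498)
w - 1*424937 = √4290 - 1*424937 = √4290 - 424937 = -424937 + √4290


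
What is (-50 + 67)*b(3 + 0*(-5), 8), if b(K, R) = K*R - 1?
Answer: 391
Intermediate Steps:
b(K, R) = -1 + K*R
(-50 + 67)*b(3 + 0*(-5), 8) = (-50 + 67)*(-1 + (3 + 0*(-5))*8) = 17*(-1 + (3 + 0)*8) = 17*(-1 + 3*8) = 17*(-1 + 24) = 17*23 = 391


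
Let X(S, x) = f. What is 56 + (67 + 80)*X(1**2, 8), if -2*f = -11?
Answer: 1729/2 ≈ 864.50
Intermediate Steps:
f = 11/2 (f = -1/2*(-11) = 11/2 ≈ 5.5000)
X(S, x) = 11/2
56 + (67 + 80)*X(1**2, 8) = 56 + (67 + 80)*(11/2) = 56 + 147*(11/2) = 56 + 1617/2 = 1729/2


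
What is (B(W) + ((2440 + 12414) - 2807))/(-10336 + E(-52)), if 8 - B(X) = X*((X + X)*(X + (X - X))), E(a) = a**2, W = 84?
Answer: 1173353/7632 ≈ 153.74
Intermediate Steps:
B(X) = 8 - 2*X**3 (B(X) = 8 - X*(X + X)*(X + (X - X)) = 8 - X*(2*X)*(X + 0) = 8 - X*(2*X)*X = 8 - X*2*X**2 = 8 - 2*X**3)
(B(W) + ((2440 + 12414) - 2807))/(-10336 + E(-52)) = ((8 - 2*84**3) + ((2440 + 12414) - 2807))/(-10336 + (-52)**2) = ((8 - 2*592704) + (14854 - 2807))/(-10336 + 2704) = ((8 - 1185408) + 12047)/(-7632) = (-1185400 + 12047)*(-1/7632) = -1173353*(-1/7632) = 1173353/7632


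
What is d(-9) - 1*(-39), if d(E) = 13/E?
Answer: 338/9 ≈ 37.556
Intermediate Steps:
d(-9) - 1*(-39) = 13/(-9) - 1*(-39) = 13*(-⅑) + 39 = -13/9 + 39 = 338/9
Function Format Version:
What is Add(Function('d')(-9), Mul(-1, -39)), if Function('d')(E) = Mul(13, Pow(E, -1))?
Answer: Rational(338, 9) ≈ 37.556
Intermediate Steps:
Add(Function('d')(-9), Mul(-1, -39)) = Add(Mul(13, Pow(-9, -1)), Mul(-1, -39)) = Add(Mul(13, Rational(-1, 9)), 39) = Add(Rational(-13, 9), 39) = Rational(338, 9)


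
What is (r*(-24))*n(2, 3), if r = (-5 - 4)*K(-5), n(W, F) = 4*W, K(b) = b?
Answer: -8640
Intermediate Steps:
r = 45 (r = (-5 - 4)*(-5) = -9*(-5) = 45)
(r*(-24))*n(2, 3) = (45*(-24))*(4*2) = -1080*8 = -8640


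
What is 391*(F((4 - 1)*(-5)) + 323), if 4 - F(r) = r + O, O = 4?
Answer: 132158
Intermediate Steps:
F(r) = -r (F(r) = 4 - (r + 4) = 4 - (4 + r) = 4 + (-4 - r) = -r)
391*(F((4 - 1)*(-5)) + 323) = 391*(-(4 - 1)*(-5) + 323) = 391*(-3*(-5) + 323) = 391*(-1*(-15) + 323) = 391*(15 + 323) = 391*338 = 132158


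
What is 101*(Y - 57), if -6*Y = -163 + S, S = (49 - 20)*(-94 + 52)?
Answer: 104939/6 ≈ 17490.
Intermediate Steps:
S = -1218 (S = 29*(-42) = -1218)
Y = 1381/6 (Y = -(-163 - 1218)/6 = -1/6*(-1381) = 1381/6 ≈ 230.17)
101*(Y - 57) = 101*(1381/6 - 57) = 101*(1039/6) = 104939/6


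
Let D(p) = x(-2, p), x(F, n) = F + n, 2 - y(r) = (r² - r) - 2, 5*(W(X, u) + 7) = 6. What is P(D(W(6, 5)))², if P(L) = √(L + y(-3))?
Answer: -79/5 ≈ -15.800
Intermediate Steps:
W(X, u) = -29/5 (W(X, u) = -7 + (⅕)*6 = -7 + 6/5 = -29/5)
y(r) = 4 + r - r² (y(r) = 2 - ((r² - r) - 2) = 2 - (-2 + r² - r) = 2 + (2 + r - r²) = 4 + r - r²)
D(p) = -2 + p
P(L) = √(-8 + L) (P(L) = √(L + (4 - 3 - 1*(-3)²)) = √(L + (4 - 3 - 1*9)) = √(L + (4 - 3 - 9)) = √(L - 8) = √(-8 + L))
P(D(W(6, 5)))² = (√(-8 + (-2 - 29/5)))² = (√(-8 - 39/5))² = (√(-79/5))² = (I*√395/5)² = -79/5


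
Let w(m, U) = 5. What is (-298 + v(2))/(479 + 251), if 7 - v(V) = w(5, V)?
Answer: -148/365 ≈ -0.40548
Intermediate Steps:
v(V) = 2 (v(V) = 7 - 1*5 = 7 - 5 = 2)
(-298 + v(2))/(479 + 251) = (-298 + 2)/(479 + 251) = -296/730 = -296*1/730 = -148/365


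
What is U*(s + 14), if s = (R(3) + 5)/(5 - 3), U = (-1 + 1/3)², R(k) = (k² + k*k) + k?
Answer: 12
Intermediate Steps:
R(k) = k + 2*k² (R(k) = (k² + k²) + k = 2*k² + k = k + 2*k²)
U = 4/9 (U = (-1 + ⅓)² = (-⅔)² = 4/9 ≈ 0.44444)
s = 13 (s = (3*(1 + 2*3) + 5)/(5 - 3) = (3*(1 + 6) + 5)/2 = (3*7 + 5)*(½) = (21 + 5)*(½) = 26*(½) = 13)
U*(s + 14) = 4*(13 + 14)/9 = (4/9)*27 = 12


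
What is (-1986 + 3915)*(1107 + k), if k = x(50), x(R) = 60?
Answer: 2251143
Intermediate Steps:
k = 60
(-1986 + 3915)*(1107 + k) = (-1986 + 3915)*(1107 + 60) = 1929*1167 = 2251143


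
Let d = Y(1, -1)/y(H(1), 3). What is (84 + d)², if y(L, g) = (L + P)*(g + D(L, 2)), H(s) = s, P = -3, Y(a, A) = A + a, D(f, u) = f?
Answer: 7056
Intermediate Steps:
y(L, g) = (-3 + L)*(L + g) (y(L, g) = (L - 3)*(g + L) = (-3 + L)*(L + g))
d = 0 (d = (-1 + 1)/(1² - 3*1 - 3*3 + 1*3) = 0/(1 - 3 - 9 + 3) = 0/(-8) = 0*(-⅛) = 0)
(84 + d)² = (84 + 0)² = 84² = 7056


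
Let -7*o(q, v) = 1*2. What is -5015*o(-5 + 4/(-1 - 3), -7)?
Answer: 10030/7 ≈ 1432.9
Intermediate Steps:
o(q, v) = -2/7
-5015*o(-5 + 4/(-1 - 3), -7) = -5015*(-2/7) = 10030/7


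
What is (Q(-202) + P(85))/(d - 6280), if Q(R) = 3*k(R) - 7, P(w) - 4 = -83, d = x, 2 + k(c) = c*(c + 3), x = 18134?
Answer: 60251/5927 ≈ 10.166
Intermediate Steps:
k(c) = -2 + c*(3 + c) (k(c) = -2 + c*(c + 3) = -2 + c*(3 + c))
d = 18134
P(w) = -79 (P(w) = 4 - 83 = -79)
Q(R) = -13 + 3*R**2 + 9*R (Q(R) = 3*(-2 + R**2 + 3*R) - 7 = (-6 + 3*R**2 + 9*R) - 7 = -13 + 3*R**2 + 9*R)
(Q(-202) + P(85))/(d - 6280) = ((-13 + 3*(-202)**2 + 9*(-202)) - 79)/(18134 - 6280) = ((-13 + 3*40804 - 1818) - 79)/11854 = ((-13 + 122412 - 1818) - 79)*(1/11854) = (120581 - 79)*(1/11854) = 120502*(1/11854) = 60251/5927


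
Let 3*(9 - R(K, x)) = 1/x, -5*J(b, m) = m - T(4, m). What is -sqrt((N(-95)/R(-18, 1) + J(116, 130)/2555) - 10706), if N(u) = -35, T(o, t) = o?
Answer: -I*sqrt(964548023114)/9490 ≈ -103.49*I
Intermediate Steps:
J(b, m) = 4/5 - m/5 (J(b, m) = -(m - 1*4)/5 = -(m - 4)/5 = -(-4 + m)/5 = 4/5 - m/5)
R(K, x) = 9 - 1/(3*x)
-sqrt((N(-95)/R(-18, 1) + J(116, 130)/2555) - 10706) = -sqrt((-35/(9 - 1/3/1) + (4/5 - 1/5*130)/2555) - 10706) = -sqrt((-35/(9 - 1/3*1) + (4/5 - 26)*(1/2555)) - 10706) = -sqrt((-35/(9 - 1/3) - 126/5*1/2555) - 10706) = -sqrt((-35/26/3 - 18/1825) - 10706) = -sqrt((-35*3/26 - 18/1825) - 10706) = -sqrt((-105/26 - 18/1825) - 10706) = -sqrt(-192093/47450 - 10706) = -sqrt(-508191793/47450) = -I*sqrt(964548023114)/9490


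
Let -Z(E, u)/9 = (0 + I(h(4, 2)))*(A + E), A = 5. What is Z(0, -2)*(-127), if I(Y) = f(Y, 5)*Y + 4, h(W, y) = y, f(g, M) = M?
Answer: 80010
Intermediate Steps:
I(Y) = 4 + 5*Y (I(Y) = 5*Y + 4 = 4 + 5*Y)
Z(E, u) = -630 - 126*E (Z(E, u) = -9*(0 + (4 + 5*2))*(5 + E) = -9*(0 + (4 + 10))*(5 + E) = -9*(0 + 14)*(5 + E) = -126*(5 + E) = -9*(70 + 14*E) = -630 - 126*E)
Z(0, -2)*(-127) = (-630 - 126*0)*(-127) = (-630 + 0)*(-127) = -630*(-127) = 80010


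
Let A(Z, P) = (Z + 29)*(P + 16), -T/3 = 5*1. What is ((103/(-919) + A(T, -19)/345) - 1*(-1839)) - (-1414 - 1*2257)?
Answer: 582299639/105685 ≈ 5509.8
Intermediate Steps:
T = -15 ≈ -15.000
A(Z, P) = (16 + P)*(29 + Z) (A(Z, P) = (29 + Z)*(16 + P) = (16 + P)*(29 + Z))
((103/(-919) + A(T, -19)/345) - 1*(-1839)) - (-1414 - 1*2257) = ((103/(-919) + (464 + 16*(-15) + 29*(-19) - 19*(-15))/345) - 1*(-1839)) - (-1414 - 1*2257) = ((103*(-1/919) + (464 - 240 - 551 + 285)*(1/345)) + 1839) - (-1414 - 2257) = ((-103/919 - 42*1/345) + 1839) - 1*(-3671) = ((-103/919 - 14/115) + 1839) + 3671 = (-24711/105685 + 1839) + 3671 = 194330004/105685 + 3671 = 582299639/105685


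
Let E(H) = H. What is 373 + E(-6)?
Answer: 367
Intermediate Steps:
373 + E(-6) = 373 - 6 = 367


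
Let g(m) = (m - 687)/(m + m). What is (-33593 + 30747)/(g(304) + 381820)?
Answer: -1730368/232146177 ≈ -0.0074538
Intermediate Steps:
g(m) = (-687 + m)/(2*m) (g(m) = (-687 + m)/((2*m)) = (-687 + m)*(1/(2*m)) = (-687 + m)/(2*m))
(-33593 + 30747)/(g(304) + 381820) = (-33593 + 30747)/((½)*(-687 + 304)/304 + 381820) = -2846/((½)*(1/304)*(-383) + 381820) = -2846/(-383/608 + 381820) = -2846/232146177/608 = -2846*608/232146177 = -1730368/232146177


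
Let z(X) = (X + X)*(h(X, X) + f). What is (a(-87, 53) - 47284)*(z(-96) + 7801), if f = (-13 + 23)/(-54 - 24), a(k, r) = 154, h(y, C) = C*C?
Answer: 1079343123390/13 ≈ 8.3026e+10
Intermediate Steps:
h(y, C) = C²
f = -5/39 (f = 10/(-78) = 10*(-1/78) = -5/39 ≈ -0.12821)
z(X) = 2*X*(-5/39 + X²) (z(X) = (X + X)*(X² - 5/39) = (2*X)*(-5/39 + X²) = 2*X*(-5/39 + X²))
(a(-87, 53) - 47284)*(z(-96) + 7801) = (154 - 47284)*(2*(-96)*(-5/39 + (-96)²) + 7801) = -47130*(2*(-96)*(-5/39 + 9216) + 7801) = -47130*(2*(-96)*(359419/39) + 7801) = -47130*(-23002816/13 + 7801) = -47130*(-22901403/13) = 1079343123390/13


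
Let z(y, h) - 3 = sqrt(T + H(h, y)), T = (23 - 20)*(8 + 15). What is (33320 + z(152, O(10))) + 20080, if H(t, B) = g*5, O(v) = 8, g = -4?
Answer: 53410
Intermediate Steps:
T = 69 (T = 3*23 = 69)
H(t, B) = -20 (H(t, B) = -4*5 = -20)
z(y, h) = 10 (z(y, h) = 3 + sqrt(69 - 20) = 3 + sqrt(49) = 3 + 7 = 10)
(33320 + z(152, O(10))) + 20080 = (33320 + 10) + 20080 = 33330 + 20080 = 53410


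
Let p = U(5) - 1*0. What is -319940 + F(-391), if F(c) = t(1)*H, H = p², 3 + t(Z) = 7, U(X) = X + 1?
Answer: -319796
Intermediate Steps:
U(X) = 1 + X
t(Z) = 4 (t(Z) = -3 + 7 = 4)
p = 6 (p = (1 + 5) - 1*0 = 6 + 0 = 6)
H = 36 (H = 6² = 36)
F(c) = 144 (F(c) = 4*36 = 144)
-319940 + F(-391) = -319940 + 144 = -319796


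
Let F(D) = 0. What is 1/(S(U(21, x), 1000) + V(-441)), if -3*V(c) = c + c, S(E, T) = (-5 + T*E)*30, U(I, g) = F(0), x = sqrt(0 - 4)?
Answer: 1/144 ≈ 0.0069444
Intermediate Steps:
x = 2*I (x = sqrt(-4) = 2*I ≈ 2.0*I)
U(I, g) = 0
S(E, T) = -150 + 30*E*T (S(E, T) = (-5 + E*T)*30 = -150 + 30*E*T)
V(c) = -2*c/3 (V(c) = -(c + c)/3 = -2*c/3)
1/(S(U(21, x), 1000) + V(-441)) = 1/((-150 + 30*0*1000) - 2/3*(-441)) = 1/((-150 + 0) + 294) = 1/(-150 + 294) = 1/144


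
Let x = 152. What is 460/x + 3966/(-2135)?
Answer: 94817/81130 ≈ 1.1687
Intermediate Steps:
460/x + 3966/(-2135) = 460/152 + 3966/(-2135) = 460*(1/152) + 3966*(-1/2135) = 115/38 - 3966/2135 = 94817/81130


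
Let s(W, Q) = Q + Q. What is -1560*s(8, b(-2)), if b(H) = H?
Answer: 6240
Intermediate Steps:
s(W, Q) = 2*Q
-1560*s(8, b(-2)) = -3120*(-2) = -1560*(-4) = 6240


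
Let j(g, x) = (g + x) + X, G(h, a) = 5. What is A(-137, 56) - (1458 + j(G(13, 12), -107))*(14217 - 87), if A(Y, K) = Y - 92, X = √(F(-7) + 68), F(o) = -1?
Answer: -19160509 - 14130*√67 ≈ -1.9276e+7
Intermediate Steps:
X = √67 (X = √(-1 + 68) = √67 ≈ 8.1853)
A(Y, K) = -92 + Y
j(g, x) = g + x + √67 (j(g, x) = (g + x) + √67 = g + x + √67)
A(-137, 56) - (1458 + j(G(13, 12), -107))*(14217 - 87) = (-92 - 137) - (1458 + (5 - 107 + √67))*(14217 - 87) = -229 - (1458 + (-102 + √67))*14130 = -229 - (1356 + √67)*14130 = -229 - (19160280 + 14130*√67) = -229 + (-19160280 - 14130*√67) = -19160509 - 14130*√67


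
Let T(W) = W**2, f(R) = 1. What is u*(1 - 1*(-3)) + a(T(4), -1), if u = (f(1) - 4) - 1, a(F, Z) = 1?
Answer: -15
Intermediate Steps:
u = -4 (u = (1 - 4) - 1 = -3 - 1 = -4)
u*(1 - 1*(-3)) + a(T(4), -1) = -4*(1 - 1*(-3)) + 1 = -4*(1 + 3) + 1 = -4*4 + 1 = -16 + 1 = -15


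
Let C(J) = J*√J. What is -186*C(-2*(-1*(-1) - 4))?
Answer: -1116*√6 ≈ -2733.6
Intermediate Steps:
C(J) = J^(3/2)
-186*C(-2*(-1*(-1) - 4)) = -186*6*√6 = -1116*√6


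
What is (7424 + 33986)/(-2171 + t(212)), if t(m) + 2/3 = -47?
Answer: -62115/3328 ≈ -18.664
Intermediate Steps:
t(m) = -143/3 (t(m) = -⅔ - 47 = -143/3)
(7424 + 33986)/(-2171 + t(212)) = (7424 + 33986)/(-2171 - 143/3) = 41410/(-6656/3) = 41410*(-3/6656) = -62115/3328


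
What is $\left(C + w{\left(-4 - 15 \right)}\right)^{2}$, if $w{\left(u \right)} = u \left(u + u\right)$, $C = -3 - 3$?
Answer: $512656$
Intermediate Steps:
$C = -6$ ($C = -3 - 3 = -6$)
$w{\left(u \right)} = 2 u^{2}$ ($w{\left(u \right)} = u 2 u = 2 u^{2}$)
$\left(C + w{\left(-4 - 15 \right)}\right)^{2} = \left(-6 + 2 \left(-4 - 15\right)^{2}\right)^{2} = \left(-6 + 2 \left(-19\right)^{2}\right)^{2} = \left(-6 + 2 \cdot 361\right)^{2} = \left(-6 + 722\right)^{2} = 716^{2} = 512656$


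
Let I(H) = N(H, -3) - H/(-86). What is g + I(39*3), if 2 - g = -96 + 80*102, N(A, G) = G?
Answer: -693473/86 ≈ -8063.6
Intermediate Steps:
g = -8062 (g = 2 - (-96 + 80*102) = 2 - (-96 + 8160) = 2 - 1*8064 = 2 - 8064 = -8062)
I(H) = -3 + H/86 (I(H) = -3 - H/(-86) = -3 - H*(-1)/86 = -3 - (-1)*H/86 = -3 + H/86)
g + I(39*3) = -8062 + (-3 + (39*3)/86) = -8062 + (-3 + (1/86)*117) = -8062 + (-3 + 117/86) = -8062 - 141/86 = -693473/86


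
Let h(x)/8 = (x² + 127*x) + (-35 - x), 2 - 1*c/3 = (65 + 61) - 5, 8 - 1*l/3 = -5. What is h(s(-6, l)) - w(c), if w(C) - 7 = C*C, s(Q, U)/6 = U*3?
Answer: 4522312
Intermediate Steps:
l = 39 (l = 24 - 3*(-5) = 24 + 15 = 39)
s(Q, U) = 18*U (s(Q, U) = 6*(U*3) = 6*(3*U) = 18*U)
c = -357 (c = 6 - 3*((65 + 61) - 5) = 6 - 3*(126 - 5) = 6 - 3*121 = 6 - 363 = -357)
w(C) = 7 + C² (w(C) = 7 + C*C = 7 + C²)
h(x) = -280 + 8*x² + 1008*x (h(x) = 8*((x² + 127*x) + (-35 - x)) = 8*(-35 + x² + 126*x) = -280 + 8*x² + 1008*x)
h(s(-6, l)) - w(c) = (-280 + 8*(18*39)² + 1008*(18*39)) - (7 + (-357)²) = (-280 + 8*702² + 1008*702) - (7 + 127449) = (-280 + 8*492804 + 707616) - 1*127456 = (-280 + 3942432 + 707616) - 127456 = 4649768 - 127456 = 4522312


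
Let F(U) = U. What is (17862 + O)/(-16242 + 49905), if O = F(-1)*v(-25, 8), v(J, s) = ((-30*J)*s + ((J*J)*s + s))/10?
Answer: 83806/168315 ≈ 0.49791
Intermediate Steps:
v(J, s) = s/10 - 3*J*s + s*J²/10 (v(J, s) = (-30*J*s + (J²*s + s))*(⅒) = (-30*J*s + (s*J² + s))*(⅒) = (-30*J*s + (s + s*J²))*(⅒) = (s + s*J² - 30*J*s)*(⅒) = s/10 - 3*J*s + s*J²/10)
O = -5504/5 (O = -8*(1 + (-25)² - 30*(-25))/10 = -8*(1 + 625 + 750)/10 = -8*1376/10 = -1*5504/5 = -5504/5 ≈ -1100.8)
(17862 + O)/(-16242 + 49905) = (17862 - 5504/5)/(-16242 + 49905) = (83806/5)/33663 = (83806/5)*(1/33663) = 83806/168315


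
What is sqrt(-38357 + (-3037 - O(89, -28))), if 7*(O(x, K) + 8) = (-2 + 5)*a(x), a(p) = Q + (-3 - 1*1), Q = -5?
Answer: 5*I*sqrt(81109)/7 ≈ 203.43*I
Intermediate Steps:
a(p) = -9 (a(p) = -5 + (-3 - 1*1) = -5 + (-3 - 1) = -5 - 4 = -9)
O(x, K) = -83/7 (O(x, K) = -8 + ((-2 + 5)*(-9))/7 = -8 + (3*(-9))/7 = -8 + (1/7)*(-27) = -8 - 27/7 = -83/7)
sqrt(-38357 + (-3037 - O(89, -28))) = sqrt(-38357 + (-3037 - 1*(-83/7))) = sqrt(-38357 + (-3037 + 83/7)) = sqrt(-38357 - 21176/7) = sqrt(-289675/7) = 5*I*sqrt(81109)/7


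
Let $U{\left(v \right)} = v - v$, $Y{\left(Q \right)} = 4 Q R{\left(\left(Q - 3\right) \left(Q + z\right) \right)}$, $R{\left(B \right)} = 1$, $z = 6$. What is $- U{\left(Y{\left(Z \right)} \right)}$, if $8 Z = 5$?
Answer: $0$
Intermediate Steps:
$Z = \frac{5}{8}$ ($Z = \frac{1}{8} \cdot 5 = \frac{5}{8} \approx 0.625$)
$Y{\left(Q \right)} = 4 Q$ ($Y{\left(Q \right)} = 4 Q 1 = 4 Q$)
$U{\left(v \right)} = 0$
$- U{\left(Y{\left(Z \right)} \right)} = \left(-1\right) 0 = 0$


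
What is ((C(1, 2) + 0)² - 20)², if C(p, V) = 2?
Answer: 256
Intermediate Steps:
((C(1, 2) + 0)² - 20)² = ((2 + 0)² - 20)² = (2² - 20)² = (4 - 20)² = (-16)² = 256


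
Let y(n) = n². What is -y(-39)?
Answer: -1521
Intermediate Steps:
-y(-39) = -1*(-39)² = -1*1521 = -1521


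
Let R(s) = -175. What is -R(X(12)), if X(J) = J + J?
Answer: 175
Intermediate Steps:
X(J) = 2*J
-R(X(12)) = -1*(-175) = 175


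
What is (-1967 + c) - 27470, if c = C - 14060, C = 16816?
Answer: -26681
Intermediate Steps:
c = 2756 (c = 16816 - 14060 = 2756)
(-1967 + c) - 27470 = (-1967 + 2756) - 27470 = 789 - 27470 = -26681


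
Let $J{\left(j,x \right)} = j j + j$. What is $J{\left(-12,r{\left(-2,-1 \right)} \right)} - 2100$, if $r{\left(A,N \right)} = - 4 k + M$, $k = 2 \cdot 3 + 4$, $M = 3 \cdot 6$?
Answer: $-1968$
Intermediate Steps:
$M = 18$
$k = 10$ ($k = 6 + 4 = 10$)
$r{\left(A,N \right)} = -22$ ($r{\left(A,N \right)} = \left(-4\right) 10 + 18 = -40 + 18 = -22$)
$J{\left(j,x \right)} = j + j^{2}$ ($J{\left(j,x \right)} = j^{2} + j = j + j^{2}$)
$J{\left(-12,r{\left(-2,-1 \right)} \right)} - 2100 = - 12 \left(1 - 12\right) - 2100 = \left(-12\right) \left(-11\right) - 2100 = 132 - 2100 = -1968$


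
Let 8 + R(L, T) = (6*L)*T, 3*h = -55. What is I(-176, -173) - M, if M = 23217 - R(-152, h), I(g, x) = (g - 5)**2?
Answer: 26256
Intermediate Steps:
h = -55/3 (h = (1/3)*(-55) = -55/3 ≈ -18.333)
R(L, T) = -8 + 6*L*T (R(L, T) = -8 + (6*L)*T = -8 + 6*L*T)
I(g, x) = (-5 + g)**2
M = 6505 (M = 23217 - (-8 + 6*(-152)*(-55/3)) = 23217 - (-8 + 16720) = 23217 - 1*16712 = 23217 - 16712 = 6505)
I(-176, -173) - M = (-5 - 176)**2 - 1*6505 = (-181)**2 - 6505 = 32761 - 6505 = 26256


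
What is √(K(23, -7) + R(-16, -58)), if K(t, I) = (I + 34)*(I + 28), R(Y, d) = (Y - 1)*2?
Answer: √533 ≈ 23.087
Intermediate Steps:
R(Y, d) = -2 + 2*Y (R(Y, d) = (-1 + Y)*2 = -2 + 2*Y)
K(t, I) = (28 + I)*(34 + I) (K(t, I) = (34 + I)*(28 + I) = (28 + I)*(34 + I))
√(K(23, -7) + R(-16, -58)) = √((952 + (-7)² + 62*(-7)) + (-2 + 2*(-16))) = √((952 + 49 - 434) + (-2 - 32)) = √(567 - 34) = √533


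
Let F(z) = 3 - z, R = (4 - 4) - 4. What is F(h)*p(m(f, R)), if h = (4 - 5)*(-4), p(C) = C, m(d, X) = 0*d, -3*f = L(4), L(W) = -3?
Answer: 0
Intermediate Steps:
f = 1 (f = -1/3*(-3) = 1)
R = -4 (R = 0 - 4 = -4)
m(d, X) = 0
h = 4 (h = -1*(-4) = 4)
F(h)*p(m(f, R)) = (3 - 1*4)*0 = (3 - 4)*0 = -1*0 = 0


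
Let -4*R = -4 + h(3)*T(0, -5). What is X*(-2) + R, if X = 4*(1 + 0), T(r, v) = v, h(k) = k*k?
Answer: 17/4 ≈ 4.2500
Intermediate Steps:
h(k) = k**2
X = 4 (X = 4*1 = 4)
R = 49/4 (R = -(-4 + 3**2*(-5))/4 = -(-4 + 9*(-5))/4 = -(-4 - 45)/4 = -1/4*(-49) = 49/4 ≈ 12.250)
X*(-2) + R = 4*(-2) + 49/4 = -8 + 49/4 = 17/4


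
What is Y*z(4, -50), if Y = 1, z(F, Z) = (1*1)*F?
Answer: 4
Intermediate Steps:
z(F, Z) = F (z(F, Z) = 1*F = F)
Y*z(4, -50) = 1*4 = 4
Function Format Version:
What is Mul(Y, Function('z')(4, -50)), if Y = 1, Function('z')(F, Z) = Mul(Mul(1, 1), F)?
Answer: 4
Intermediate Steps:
Function('z')(F, Z) = F (Function('z')(F, Z) = Mul(1, F) = F)
Mul(Y, Function('z')(4, -50)) = Mul(1, 4) = 4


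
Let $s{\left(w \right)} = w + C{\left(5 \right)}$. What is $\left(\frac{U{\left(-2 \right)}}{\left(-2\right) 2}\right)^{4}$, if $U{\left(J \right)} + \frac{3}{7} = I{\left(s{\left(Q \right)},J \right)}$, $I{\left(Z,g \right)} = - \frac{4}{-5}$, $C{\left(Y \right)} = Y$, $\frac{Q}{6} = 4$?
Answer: $\frac{28561}{384160000} \approx 7.4347 \cdot 10^{-5}$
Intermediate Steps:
$Q = 24$ ($Q = 6 \cdot 4 = 24$)
$s{\left(w \right)} = 5 + w$ ($s{\left(w \right)} = w + 5 = 5 + w$)
$I{\left(Z,g \right)} = \frac{4}{5}$ ($I{\left(Z,g \right)} = \left(-4\right) \left(- \frac{1}{5}\right) = \frac{4}{5}$)
$U{\left(J \right)} = \frac{13}{35}$ ($U{\left(J \right)} = - \frac{3}{7} + \frac{4}{5} = \frac{13}{35}$)
$\left(\frac{U{\left(-2 \right)}}{\left(-2\right) 2}\right)^{4} = \left(\frac{13}{35 \left(\left(-2\right) 2\right)}\right)^{4} = \left(\frac{13}{35 \left(-4\right)}\right)^{4} = \left(\frac{13}{35} \left(- \frac{1}{4}\right)\right)^{4} = \left(- \frac{13}{140}\right)^{4} = \frac{28561}{384160000}$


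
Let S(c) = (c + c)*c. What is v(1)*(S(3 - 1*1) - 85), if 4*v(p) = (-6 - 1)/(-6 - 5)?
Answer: -49/4 ≈ -12.250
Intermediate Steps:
v(p) = 7/44 (v(p) = ((-6 - 1)/(-6 - 5))/4 = (-7/(-11))/4 = (-7*(-1/11))/4 = (¼)*(7/11) = 7/44)
S(c) = 2*c² (S(c) = (2*c)*c = 2*c²)
v(1)*(S(3 - 1*1) - 85) = 7*(2*(3 - 1*1)² - 85)/44 = 7*(2*(3 - 1)² - 85)/44 = 7*(2*2² - 85)/44 = 7*(2*4 - 85)/44 = 7*(8 - 85)/44 = (7/44)*(-77) = -49/4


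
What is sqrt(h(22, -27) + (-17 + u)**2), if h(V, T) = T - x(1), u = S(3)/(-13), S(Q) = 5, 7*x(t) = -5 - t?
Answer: sqrt(2286235)/91 ≈ 16.616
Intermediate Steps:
x(t) = -5/7 - t/7 (x(t) = (-5 - t)/7 = -5/7 - t/7)
u = -5/13 (u = 5/(-13) = 5*(-1/13) = -5/13 ≈ -0.38462)
h(V, T) = 6/7 + T (h(V, T) = T - (-5/7 - 1/7*1) = T - (-5/7 - 1/7) = T - 1*(-6/7) = T + 6/7 = 6/7 + T)
sqrt(h(22, -27) + (-17 + u)**2) = sqrt((6/7 - 27) + (-17 - 5/13)**2) = sqrt(-183/7 + (-226/13)**2) = sqrt(-183/7 + 51076/169) = sqrt(326605/1183) = sqrt(2286235)/91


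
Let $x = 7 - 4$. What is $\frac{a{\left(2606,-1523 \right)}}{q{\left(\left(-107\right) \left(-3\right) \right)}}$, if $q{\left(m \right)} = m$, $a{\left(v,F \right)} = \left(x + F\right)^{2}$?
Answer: $\frac{2310400}{321} \approx 7197.5$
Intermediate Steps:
$x = 3$
$a{\left(v,F \right)} = \left(3 + F\right)^{2}$
$\frac{a{\left(2606,-1523 \right)}}{q{\left(\left(-107\right) \left(-3\right) \right)}} = \frac{\left(3 - 1523\right)^{2}}{\left(-107\right) \left(-3\right)} = \frac{\left(-1520\right)^{2}}{321} = 2310400 \cdot \frac{1}{321} = \frac{2310400}{321}$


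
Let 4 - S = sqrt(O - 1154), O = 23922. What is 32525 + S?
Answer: 32529 - 4*sqrt(1423) ≈ 32378.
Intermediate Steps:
S = 4 - 4*sqrt(1423) (S = 4 - sqrt(23922 - 1154) = 4 - sqrt(22768) = 4 - 4*sqrt(1423) ≈ -146.89)
32525 + S = 32525 + (4 - 4*sqrt(1423)) = 32529 - 4*sqrt(1423)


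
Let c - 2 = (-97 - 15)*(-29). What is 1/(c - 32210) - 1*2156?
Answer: -62437761/28960 ≈ -2156.0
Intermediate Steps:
c = 3250 (c = 2 + (-97 - 15)*(-29) = 2 - 112*(-29) = 2 + 3248 = 3250)
1/(c - 32210) - 1*2156 = 1/(3250 - 32210) - 1*2156 = 1/(-28960) - 2156 = -1/28960 - 2156 = -62437761/28960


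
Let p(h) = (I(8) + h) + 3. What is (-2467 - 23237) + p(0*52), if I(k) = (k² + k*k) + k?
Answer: -25565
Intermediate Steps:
I(k) = k + 2*k² (I(k) = (k² + k²) + k = 2*k² + k = k + 2*k²)
p(h) = 139 + h (p(h) = (8*(1 + 2*8) + h) + 3 = (8*(1 + 16) + h) + 3 = (8*17 + h) + 3 = (136 + h) + 3 = 139 + h)
(-2467 - 23237) + p(0*52) = (-2467 - 23237) + (139 + 0*52) = -25704 + (139 + 0) = -25704 + 139 = -25565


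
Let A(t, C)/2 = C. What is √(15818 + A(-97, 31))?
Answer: 2*√3970 ≈ 126.02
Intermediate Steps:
A(t, C) = 2*C
√(15818 + A(-97, 31)) = √(15818 + 2*31) = √(15818 + 62) = √15880 = 2*√3970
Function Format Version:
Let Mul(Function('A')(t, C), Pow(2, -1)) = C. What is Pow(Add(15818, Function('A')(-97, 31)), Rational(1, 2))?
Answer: Mul(2, Pow(3970, Rational(1, 2))) ≈ 126.02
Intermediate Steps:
Function('A')(t, C) = Mul(2, C)
Pow(Add(15818, Function('A')(-97, 31)), Rational(1, 2)) = Pow(Add(15818, Mul(2, 31)), Rational(1, 2)) = Pow(Add(15818, 62), Rational(1, 2)) = Pow(15880, Rational(1, 2)) = Mul(2, Pow(3970, Rational(1, 2)))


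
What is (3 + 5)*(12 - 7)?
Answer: 40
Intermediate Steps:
(3 + 5)*(12 - 7) = 8*5 = 40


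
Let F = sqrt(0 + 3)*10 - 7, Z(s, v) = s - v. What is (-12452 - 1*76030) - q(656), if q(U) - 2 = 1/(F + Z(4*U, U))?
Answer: -340240536925/3845221 + 10*sqrt(3)/3845221 ≈ -88484.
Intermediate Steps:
F = -7 + 10*sqrt(3) (F = sqrt(3)*10 - 7 = 10*sqrt(3) - 7 = -7 + 10*sqrt(3) ≈ 10.321)
q(U) = 2 + 1/(-7 + 3*U + 10*sqrt(3)) (q(U) = 2 + 1/((-7 + 10*sqrt(3)) + (4*U - U)) = 2 + 1/((-7 + 10*sqrt(3)) + 3*U) = 2 + 1/(-7 + 3*U + 10*sqrt(3)))
(-12452 - 1*76030) - q(656) = (-12452 - 1*76030) - (-13 + 6*656 + 20*sqrt(3))/(-7 + 3*656 + 10*sqrt(3)) = (-12452 - 76030) - (-13 + 3936 + 20*sqrt(3))/(-7 + 1968 + 10*sqrt(3)) = -88482 - (3923 + 20*sqrt(3))/(1961 + 10*sqrt(3))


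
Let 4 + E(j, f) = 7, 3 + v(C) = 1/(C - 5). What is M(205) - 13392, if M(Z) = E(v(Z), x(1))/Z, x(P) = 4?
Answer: -2745357/205 ≈ -13392.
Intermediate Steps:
v(C) = -3 + 1/(-5 + C) (v(C) = -3 + 1/(C - 5) = -3 + 1/(-5 + C))
E(j, f) = 3 (E(j, f) = -4 + 7 = 3)
M(Z) = 3/Z
M(205) - 13392 = 3/205 - 13392 = -2745357/205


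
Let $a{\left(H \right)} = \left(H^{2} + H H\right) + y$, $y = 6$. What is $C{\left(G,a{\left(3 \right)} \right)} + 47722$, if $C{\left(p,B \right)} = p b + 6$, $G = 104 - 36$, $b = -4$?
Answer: $47456$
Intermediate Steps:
$a{\left(H \right)} = 6 + 2 H^{2}$ ($a{\left(H \right)} = \left(H^{2} + H H\right) + 6 = \left(H^{2} + H^{2}\right) + 6 = 2 H^{2} + 6 = 6 + 2 H^{2}$)
$G = 68$
$C{\left(p,B \right)} = 6 - 4 p$ ($C{\left(p,B \right)} = p \left(-4\right) + 6 = - 4 p + 6 = 6 - 4 p$)
$C{\left(G,a{\left(3 \right)} \right)} + 47722 = \left(6 - 272\right) + 47722 = -266 + 47722 = 47456$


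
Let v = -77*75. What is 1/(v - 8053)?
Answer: -1/13828 ≈ -7.2317e-5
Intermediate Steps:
v = -5775
1/(v - 8053) = 1/(-5775 - 8053) = 1/(-13828) = -1/13828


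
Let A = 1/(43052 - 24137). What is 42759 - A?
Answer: 808786484/18915 ≈ 42759.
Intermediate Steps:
A = 1/18915 ≈ 5.2868e-5
42759 - A = 42759 - 1*1/18915 = 42759 - 1/18915 = 808786484/18915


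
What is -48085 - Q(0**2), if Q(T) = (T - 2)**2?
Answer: -48089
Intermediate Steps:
Q(T) = (-2 + T)**2
-48085 - Q(0**2) = -48085 - (-2 + 0**2)**2 = -48085 - (-2 + 0)**2 = -48085 - 1*(-2)**2 = -48085 - 1*4 = -48085 - 4 = -48089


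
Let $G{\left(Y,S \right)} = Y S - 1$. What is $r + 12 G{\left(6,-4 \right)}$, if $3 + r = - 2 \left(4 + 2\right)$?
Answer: $-315$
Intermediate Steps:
$G{\left(Y,S \right)} = -1 + S Y$ ($G{\left(Y,S \right)} = S Y - 1 = -1 + S Y$)
$r = -15$ ($r = -3 - 2 \left(4 + 2\right) = -3 - 12 = -15$)
$r + 12 G{\left(6,-4 \right)} = -15 + 12 \left(-1 - 24\right) = -15 + 12 \left(-25\right) = -15 - 300 = -315$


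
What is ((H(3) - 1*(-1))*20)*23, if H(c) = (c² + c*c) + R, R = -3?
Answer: 7360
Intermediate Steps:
H(c) = -3 + 2*c² (H(c) = (c² + c*c) - 3 = (c² + c²) - 3 = 2*c² - 3 = -3 + 2*c²)
((H(3) - 1*(-1))*20)*23 = (((-3 + 2*3²) - 1*(-1))*20)*23 = (((-3 + 2*9) + 1)*20)*23 = (((-3 + 18) + 1)*20)*23 = ((15 + 1)*20)*23 = (16*20)*23 = 320*23 = 7360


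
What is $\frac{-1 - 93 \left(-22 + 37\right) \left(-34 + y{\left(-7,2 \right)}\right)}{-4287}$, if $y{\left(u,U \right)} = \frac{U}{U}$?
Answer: $- \frac{46034}{4287} \approx -10.738$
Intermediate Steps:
$y{\left(u,U \right)} = 1$
$\frac{-1 - 93 \left(-22 + 37\right) \left(-34 + y{\left(-7,2 \right)}\right)}{-4287} = \frac{-1 - 93 \left(-22 + 37\right) \left(-34 + 1\right)}{-4287} = \left(-1 - 93 \cdot 15 \left(-33\right)\right) \left(- \frac{1}{4287}\right) = \left(-1 - -46035\right) \left(- \frac{1}{4287}\right) = \left(-1 + 46035\right) \left(- \frac{1}{4287}\right) = 46034 \left(- \frac{1}{4287}\right) = - \frac{46034}{4287}$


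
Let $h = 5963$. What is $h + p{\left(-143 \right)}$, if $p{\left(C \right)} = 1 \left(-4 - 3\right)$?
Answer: $5956$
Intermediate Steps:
$p{\left(C \right)} = -7$ ($p{\left(C \right)} = 1 \left(-7\right) = -7$)
$h + p{\left(-143 \right)} = 5963 - 7 = 5956$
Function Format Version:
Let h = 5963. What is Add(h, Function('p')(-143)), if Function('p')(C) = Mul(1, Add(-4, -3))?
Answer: 5956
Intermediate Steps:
Function('p')(C) = -7 (Function('p')(C) = Mul(1, -7) = -7)
Add(h, Function('p')(-143)) = Add(5963, -7) = 5956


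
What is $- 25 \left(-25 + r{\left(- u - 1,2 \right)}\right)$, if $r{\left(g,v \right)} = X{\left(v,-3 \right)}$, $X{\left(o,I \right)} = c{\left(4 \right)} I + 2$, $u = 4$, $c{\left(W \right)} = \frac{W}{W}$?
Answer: $650$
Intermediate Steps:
$c{\left(W \right)} = 1$
$X{\left(o,I \right)} = 2 + I$ ($X{\left(o,I \right)} = 1 I + 2 = I + 2 = 2 + I$)
$r{\left(g,v \right)} = -1$ ($r{\left(g,v \right)} = 2 - 3 = -1$)
$- 25 \left(-25 + r{\left(- u - 1,2 \right)}\right) = - 25 \left(-25 - 1\right) = \left(-25\right) \left(-26\right) = 650$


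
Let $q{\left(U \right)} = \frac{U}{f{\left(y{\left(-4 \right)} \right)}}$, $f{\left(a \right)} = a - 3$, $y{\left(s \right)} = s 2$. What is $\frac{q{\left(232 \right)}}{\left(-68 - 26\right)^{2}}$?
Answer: $- \frac{58}{24299} \approx -0.0023869$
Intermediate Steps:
$y{\left(s \right)} = 2 s$
$f{\left(a \right)} = -3 + a$
$q{\left(U \right)} = - \frac{U}{11}$ ($q{\left(U \right)} = \frac{U}{-3 + 2 \left(-4\right)} = \frac{U}{-3 - 8} = \frac{U}{-11} = U \left(- \frac{1}{11}\right) = - \frac{U}{11}$)
$\frac{q{\left(232 \right)}}{\left(-68 - 26\right)^{2}} = \frac{\left(- \frac{1}{11}\right) 232}{\left(-68 - 26\right)^{2}} = - \frac{232}{11 \left(-94\right)^{2}} = - \frac{232}{11 \cdot 8836} = \left(- \frac{232}{11}\right) \frac{1}{8836} = - \frac{58}{24299}$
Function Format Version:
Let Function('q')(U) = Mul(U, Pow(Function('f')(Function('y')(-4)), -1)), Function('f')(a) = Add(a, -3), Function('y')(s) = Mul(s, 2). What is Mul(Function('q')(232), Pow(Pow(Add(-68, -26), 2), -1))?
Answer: Rational(-58, 24299) ≈ -0.0023869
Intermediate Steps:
Function('y')(s) = Mul(2, s)
Function('f')(a) = Add(-3, a)
Function('q')(U) = Mul(Rational(-1, 11), U) (Function('q')(U) = Mul(U, Pow(Add(-3, Mul(2, -4)), -1)) = Mul(U, Pow(Add(-3, -8), -1)) = Mul(U, Pow(-11, -1)) = Mul(U, Rational(-1, 11)) = Mul(Rational(-1, 11), U))
Mul(Function('q')(232), Pow(Pow(Add(-68, -26), 2), -1)) = Mul(Mul(Rational(-1, 11), 232), Pow(Pow(Add(-68, -26), 2), -1)) = Mul(Rational(-232, 11), Pow(Pow(-94, 2), -1)) = Mul(Rational(-232, 11), Pow(8836, -1)) = Mul(Rational(-232, 11), Rational(1, 8836)) = Rational(-58, 24299)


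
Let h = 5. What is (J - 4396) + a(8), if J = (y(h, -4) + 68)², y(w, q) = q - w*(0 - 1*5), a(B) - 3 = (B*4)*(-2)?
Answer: 3464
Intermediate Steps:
a(B) = 3 - 8*B (a(B) = 3 + (B*4)*(-2) = 3 + (4*B)*(-2) = 3 - 8*B)
y(w, q) = q + 5*w (y(w, q) = q - w*(0 - 5) = q - w*(-5) = q - (-5)*w = q + 5*w)
J = 7921 (J = ((-4 + 5*5) + 68)² = ((-4 + 25) + 68)² = (21 + 68)² = 89² = 7921)
(J - 4396) + a(8) = (7921 - 4396) + (3 - 8*8) = 3525 + (3 - 64) = 3525 - 61 = 3464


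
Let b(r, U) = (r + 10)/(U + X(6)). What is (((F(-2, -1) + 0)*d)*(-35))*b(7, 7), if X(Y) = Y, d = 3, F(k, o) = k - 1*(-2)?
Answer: 0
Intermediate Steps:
F(k, o) = 2 + k (F(k, o) = k + 2 = 2 + k)
b(r, U) = (10 + r)/(6 + U) (b(r, U) = (r + 10)/(U + 6) = (10 + r)/(6 + U))
(((F(-2, -1) + 0)*d)*(-35))*b(7, 7) = ((((2 - 2) + 0)*3)*(-35))*((10 + 7)/(6 + 7)) = (((0 + 0)*3)*(-35))*(17/13) = ((0*3)*(-35))*((1/13)*17) = (0*(-35))*(17/13) = 0*(17/13) = 0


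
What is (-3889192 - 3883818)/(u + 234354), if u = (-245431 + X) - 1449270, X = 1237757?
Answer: 777301/22259 ≈ 34.921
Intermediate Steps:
u = -456944 (u = (-245431 + 1237757) - 1449270 = 992326 - 1449270 = -456944)
(-3889192 - 3883818)/(u + 234354) = (-3889192 - 3883818)/(-456944 + 234354) = -7773010/(-222590) = -7773010*(-1/222590) = 777301/22259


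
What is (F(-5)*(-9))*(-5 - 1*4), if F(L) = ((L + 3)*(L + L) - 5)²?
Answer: 18225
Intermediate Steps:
F(L) = (-5 + 2*L*(3 + L))² (F(L) = ((3 + L)*(2*L) - 5)² = (2*L*(3 + L) - 5)² = (-5 + 2*L*(3 + L))²)
(F(-5)*(-9))*(-5 - 1*4) = ((-5 + 2*(-5)² + 6*(-5))²*(-9))*(-5 - 1*4) = ((-5 + 2*25 - 30)²*(-9))*(-5 - 4) = ((-5 + 50 - 30)²*(-9))*(-9) = (15²*(-9))*(-9) = (225*(-9))*(-9) = -2025*(-9) = 18225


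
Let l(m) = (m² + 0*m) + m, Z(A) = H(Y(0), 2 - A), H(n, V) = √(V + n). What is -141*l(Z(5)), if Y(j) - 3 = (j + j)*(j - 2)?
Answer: 0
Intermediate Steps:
Y(j) = 3 + 2*j*(-2 + j) (Y(j) = 3 + (j + j)*(j - 2) = 3 + (2*j)*(-2 + j) = 3 + 2*j*(-2 + j))
Z(A) = √(5 - A) (Z(A) = √((2 - A) + (3 - 4*0 + 2*0²)) = √((2 - A) + (3 + 0 + 2*0)) = √((2 - A) + (3 + 0 + 0)) = √((2 - A) + 3) = √(5 - A))
l(m) = m + m² (l(m) = (m² + 0) + m = m² + m = m + m²)
-141*l(Z(5)) = -141*√(5 - 1*5)*(1 + √(5 - 1*5)) = -141*√(5 - 5)*(1 + √(5 - 5)) = -141*√0*(1 + √0) = -0*(1 + 0) = -0 = -141*0 = 0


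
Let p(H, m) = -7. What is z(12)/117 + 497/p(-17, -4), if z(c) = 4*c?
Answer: -2753/39 ≈ -70.590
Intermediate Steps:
z(12)/117 + 497/p(-17, -4) = (4*12)/117 + 497/(-7) = 48*(1/117) + 497*(-⅐) = 16/39 - 71 = -2753/39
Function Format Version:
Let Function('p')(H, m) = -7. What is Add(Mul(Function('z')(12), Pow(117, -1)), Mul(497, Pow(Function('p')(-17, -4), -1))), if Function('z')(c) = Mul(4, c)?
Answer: Rational(-2753, 39) ≈ -70.590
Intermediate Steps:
Add(Mul(Function('z')(12), Pow(117, -1)), Mul(497, Pow(Function('p')(-17, -4), -1))) = Add(Mul(Mul(4, 12), Pow(117, -1)), Mul(497, Pow(-7, -1))) = Add(Mul(48, Rational(1, 117)), Mul(497, Rational(-1, 7))) = Add(Rational(16, 39), -71) = Rational(-2753, 39)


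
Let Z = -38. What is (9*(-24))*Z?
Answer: 8208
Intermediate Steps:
(9*(-24))*Z = (9*(-24))*(-38) = -216*(-38) = 8208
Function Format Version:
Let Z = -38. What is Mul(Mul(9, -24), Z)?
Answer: 8208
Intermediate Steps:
Mul(Mul(9, -24), Z) = Mul(Mul(9, -24), -38) = Mul(-216, -38) = 8208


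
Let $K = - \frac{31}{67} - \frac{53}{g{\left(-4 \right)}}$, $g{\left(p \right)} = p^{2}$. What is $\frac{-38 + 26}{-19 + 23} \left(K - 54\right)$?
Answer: $\frac{185805}{1072} \approx 173.33$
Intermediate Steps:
$K = - \frac{4047}{1072}$ ($K = - \frac{31}{67} - \frac{53}{\left(-4\right)^{2}} = \left(-31\right) \frac{1}{67} - \frac{53}{16} = - \frac{31}{67} - \frac{53}{16} = - \frac{4047}{1072} \approx -3.7752$)
$\frac{-38 + 26}{-19 + 23} \left(K - 54\right) = \frac{-38 + 26}{-19 + 23} \left(- \frac{4047}{1072} - 54\right) = - \frac{12}{4} \left(- \frac{61935}{1072}\right) = \left(-12\right) \frac{1}{4} \left(- \frac{61935}{1072}\right) = \left(-3\right) \left(- \frac{61935}{1072}\right) = \frac{185805}{1072}$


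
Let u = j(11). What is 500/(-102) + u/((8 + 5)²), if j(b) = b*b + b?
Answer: -35518/8619 ≈ -4.1209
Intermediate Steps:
j(b) = b + b² (j(b) = b² + b = b + b²)
u = 132 (u = 11*(1 + 11) = 11*12 = 132)
500/(-102) + u/((8 + 5)²) = 500/(-102) + 132/((8 + 5)²) = 500*(-1/102) + 132/(13²) = -250/51 + 132/169 = -35518/8619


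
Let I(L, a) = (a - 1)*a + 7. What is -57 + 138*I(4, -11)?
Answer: 19125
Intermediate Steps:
I(L, a) = 7 + a*(-1 + a) (I(L, a) = (-1 + a)*a + 7 = a*(-1 + a) + 7 = 7 + a*(-1 + a))
-57 + 138*I(4, -11) = -57 + 138*(7 + (-11)² - 1*(-11)) = -57 + 138*(7 + 121 + 11) = -57 + 138*139 = -57 + 19182 = 19125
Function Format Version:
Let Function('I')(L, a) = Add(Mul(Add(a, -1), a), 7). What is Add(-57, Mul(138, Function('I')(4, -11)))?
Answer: 19125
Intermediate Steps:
Function('I')(L, a) = Add(7, Mul(a, Add(-1, a))) (Function('I')(L, a) = Add(Mul(Add(-1, a), a), 7) = Add(Mul(a, Add(-1, a)), 7) = Add(7, Mul(a, Add(-1, a))))
Add(-57, Mul(138, Function('I')(4, -11))) = Add(-57, Mul(138, Add(7, Pow(-11, 2), Mul(-1, -11)))) = Add(-57, Mul(138, Add(7, 121, 11))) = Add(-57, Mul(138, 139)) = Add(-57, 19182) = 19125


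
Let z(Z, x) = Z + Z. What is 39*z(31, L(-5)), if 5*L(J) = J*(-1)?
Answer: 2418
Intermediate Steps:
L(J) = -J/5 (L(J) = (J*(-1))/5 = (-J)/5 = -J/5)
z(Z, x) = 2*Z
39*z(31, L(-5)) = 39*(2*31) = 39*62 = 2418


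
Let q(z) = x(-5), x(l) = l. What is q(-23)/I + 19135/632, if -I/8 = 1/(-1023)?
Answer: -192475/316 ≈ -609.10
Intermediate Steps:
I = 8/1023 (I = -8/(-1023) = -8*(-1/1023) = 8/1023 ≈ 0.0078201)
q(z) = -5
q(-23)/I + 19135/632 = -5/8/1023 + 19135/632 = -5*1023/8 + 19135*(1/632) = -5115/8 + 19135/632 = -192475/316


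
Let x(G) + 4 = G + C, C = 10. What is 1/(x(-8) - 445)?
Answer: -1/447 ≈ -0.0022371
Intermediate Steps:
x(G) = 6 + G (x(G) = -4 + (G + 10) = -4 + (10 + G) = 6 + G)
1/(x(-8) - 445) = 1/((6 - 8) - 445) = 1/(-2 - 445) = 1/(-447) = -1/447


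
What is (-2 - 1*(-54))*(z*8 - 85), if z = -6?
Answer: -6916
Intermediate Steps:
(-2 - 1*(-54))*(z*8 - 85) = (-2 - 1*(-54))*(-6*8 - 85) = (-2 + 54)*(-48 - 85) = 52*(-133) = -6916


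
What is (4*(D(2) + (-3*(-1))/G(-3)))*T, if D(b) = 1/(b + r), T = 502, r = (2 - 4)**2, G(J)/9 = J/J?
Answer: 1004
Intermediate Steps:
G(J) = 9 (G(J) = 9*(J/J) = 9*1 = 9)
r = 4 (r = (-2)**2 = 4)
D(b) = 1/(4 + b) (D(b) = 1/(b + 4) = 1/(4 + b))
(4*(D(2) + (-3*(-1))/G(-3)))*T = (4*(1/(4 + 2) - 3*(-1)/9))*502 = (4*(1/6 + 3*(1/9)))*502 = (4*(1/6 + 1/3))*502 = (4*(1/2))*502 = 2*502 = 1004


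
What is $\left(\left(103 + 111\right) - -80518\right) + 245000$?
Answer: $325732$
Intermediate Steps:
$\left(\left(103 + 111\right) - -80518\right) + 245000 = \left(214 + 80518\right) + 245000 = 80732 + 245000 = 325732$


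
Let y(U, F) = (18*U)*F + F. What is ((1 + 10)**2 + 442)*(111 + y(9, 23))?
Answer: 2173180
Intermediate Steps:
y(U, F) = F + 18*F*U (y(U, F) = 18*F*U + F = F + 18*F*U)
((1 + 10)**2 + 442)*(111 + y(9, 23)) = ((1 + 10)**2 + 442)*(111 + 23*(1 + 18*9)) = (11**2 + 442)*(111 + 23*(1 + 162)) = (121 + 442)*(111 + 23*163) = 563*(111 + 3749) = 563*3860 = 2173180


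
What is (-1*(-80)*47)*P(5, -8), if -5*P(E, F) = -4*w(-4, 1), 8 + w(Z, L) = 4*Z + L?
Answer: -69184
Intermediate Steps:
w(Z, L) = -8 + L + 4*Z (w(Z, L) = -8 + (4*Z + L) = -8 + (L + 4*Z) = -8 + L + 4*Z)
P(E, F) = -92/5 (P(E, F) = -(-4)*(-8 + 1 + 4*(-4))/5 = -(-4)*(-8 + 1 - 16)/5 = -(-4)*(-23)/5 = -⅕*92 = -92/5)
(-1*(-80)*47)*P(5, -8) = (-1*(-80)*47)*(-92/5) = (80*47)*(-92/5) = 3760*(-92/5) = -69184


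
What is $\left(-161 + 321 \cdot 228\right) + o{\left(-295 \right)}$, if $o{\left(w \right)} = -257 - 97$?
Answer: $72673$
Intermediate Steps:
$o{\left(w \right)} = -354$
$\left(-161 + 321 \cdot 228\right) + o{\left(-295 \right)} = \left(-161 + 321 \cdot 228\right) - 354 = \left(-161 + 73188\right) - 354 = 73027 - 354 = 72673$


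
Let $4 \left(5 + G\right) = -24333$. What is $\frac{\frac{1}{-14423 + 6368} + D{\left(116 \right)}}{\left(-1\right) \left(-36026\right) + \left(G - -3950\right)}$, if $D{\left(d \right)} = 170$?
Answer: $\frac{5477396}{1091863305} \approx 0.0050166$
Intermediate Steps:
$G = - \frac{24353}{4}$ ($G = -5 + \frac{1}{4} \left(-24333\right) = -5 - \frac{24333}{4} = - \frac{24353}{4} \approx -6088.3$)
$\frac{\frac{1}{-14423 + 6368} + D{\left(116 \right)}}{\left(-1\right) \left(-36026\right) + \left(G - -3950\right)} = \frac{\frac{1}{-14423 + 6368} + 170}{\left(-1\right) \left(-36026\right) - \frac{8553}{4}} = \frac{\frac{1}{-8055} + 170}{36026 + \left(- \frac{24353}{4} + 3950\right)} = \frac{- \frac{1}{8055} + 170}{36026 - \frac{8553}{4}} = \frac{1369349}{8055 \cdot \frac{135551}{4}} = \frac{1369349}{8055} \cdot \frac{4}{135551} = \frac{5477396}{1091863305}$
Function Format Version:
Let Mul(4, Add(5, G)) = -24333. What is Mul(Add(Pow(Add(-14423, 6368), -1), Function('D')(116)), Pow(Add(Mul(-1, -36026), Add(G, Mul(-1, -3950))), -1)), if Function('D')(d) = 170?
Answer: Rational(5477396, 1091863305) ≈ 0.0050166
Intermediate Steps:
G = Rational(-24353, 4) (G = Add(-5, Mul(Rational(1, 4), -24333)) = Add(-5, Rational(-24333, 4)) = Rational(-24353, 4) ≈ -6088.3)
Mul(Add(Pow(Add(-14423, 6368), -1), Function('D')(116)), Pow(Add(Mul(-1, -36026), Add(G, Mul(-1, -3950))), -1)) = Mul(Add(Pow(Add(-14423, 6368), -1), 170), Pow(Add(Mul(-1, -36026), Add(Rational(-24353, 4), Mul(-1, -3950))), -1)) = Mul(Add(Pow(-8055, -1), 170), Pow(Add(36026, Add(Rational(-24353, 4), 3950)), -1)) = Mul(Add(Rational(-1, 8055), 170), Pow(Add(36026, Rational(-8553, 4)), -1)) = Mul(Rational(1369349, 8055), Pow(Rational(135551, 4), -1)) = Mul(Rational(1369349, 8055), Rational(4, 135551)) = Rational(5477396, 1091863305)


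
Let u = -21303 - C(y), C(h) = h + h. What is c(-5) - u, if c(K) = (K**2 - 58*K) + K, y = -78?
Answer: 21457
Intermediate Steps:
C(h) = 2*h
c(K) = K**2 - 57*K
u = -21147 (u = -21303 - 2*(-78) = -21303 - 1*(-156) = -21303 + 156 = -21147)
c(-5) - u = -5*(-57 - 5) - 1*(-21147) = -5*(-62) + 21147 = 310 + 21147 = 21457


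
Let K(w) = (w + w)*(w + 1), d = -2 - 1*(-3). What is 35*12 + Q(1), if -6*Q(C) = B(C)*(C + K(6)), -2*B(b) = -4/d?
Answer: 1175/3 ≈ 391.67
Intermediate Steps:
d = 1 (d = -2 + 3 = 1)
K(w) = 2*w*(1 + w) (K(w) = (2*w)*(1 + w) = 2*w*(1 + w))
B(b) = 2 (B(b) = -(-2)/1 = -(-2) = -½*(-4) = 2)
Q(C) = -28 - C/3 (Q(C) = -(C + 2*6*(1 + 6))/3 = -(C + 2*6*7)/3 = -(C + 84)/3 = -(84 + C)/3 = -(168 + 2*C)/6 = -28 - C/3)
35*12 + Q(1) = 35*12 + (-28 - ⅓*1) = 420 + (-28 - ⅓) = 420 - 85/3 = 1175/3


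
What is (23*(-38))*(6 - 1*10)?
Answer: 3496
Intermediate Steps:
(23*(-38))*(6 - 1*10) = -874*(6 - 10) = -874*(-4) = 3496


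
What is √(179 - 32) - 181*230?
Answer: -41630 + 7*√3 ≈ -41618.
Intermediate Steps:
√(179 - 32) - 181*230 = √147 - 41630 = 7*√3 - 41630 = -41630 + 7*√3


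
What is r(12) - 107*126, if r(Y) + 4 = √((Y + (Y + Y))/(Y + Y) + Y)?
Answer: -13486 + 3*√6/2 ≈ -13482.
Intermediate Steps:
r(Y) = -4 + √(3/2 + Y) (r(Y) = -4 + √((Y + (Y + Y))/(Y + Y) + Y) = -4 + √((Y + 2*Y)/((2*Y)) + Y) = -4 + √((3*Y)*(1/(2*Y)) + Y) = -4 + √(3/2 + Y))
r(12) - 107*126 = (-4 + √(6 + 4*12)/2) - 107*126 = (-4 + √(6 + 48)/2) - 13482 = (-4 + √54/2) - 13482 = (-4 + (3*√6)/2) - 13482 = (-4 + 3*√6/2) - 13482 = -13486 + 3*√6/2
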